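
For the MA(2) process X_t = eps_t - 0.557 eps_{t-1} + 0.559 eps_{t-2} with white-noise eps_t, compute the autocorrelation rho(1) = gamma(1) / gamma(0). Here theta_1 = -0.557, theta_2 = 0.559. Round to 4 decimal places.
\rho(1) = -0.5351

For an MA(q) process with theta_0 = 1, the autocovariance is
  gamma(k) = sigma^2 * sum_{i=0..q-k} theta_i * theta_{i+k},
and rho(k) = gamma(k) / gamma(0). Sigma^2 cancels.
  numerator   = (1)*(-0.557) + (-0.557)*(0.559) = -0.868363.
  denominator = (1)^2 + (-0.557)^2 + (0.559)^2 = 1.62273.
  rho(1) = -0.868363 / 1.62273 = -0.5351.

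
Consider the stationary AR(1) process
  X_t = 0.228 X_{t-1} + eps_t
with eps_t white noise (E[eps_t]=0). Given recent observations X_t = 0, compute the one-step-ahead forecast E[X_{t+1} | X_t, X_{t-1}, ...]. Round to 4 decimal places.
E[X_{t+1} \mid \mathcal F_t] = 0.0000

For an AR(p) model X_t = c + sum_i phi_i X_{t-i} + eps_t, the
one-step-ahead conditional mean is
  E[X_{t+1} | X_t, ...] = c + sum_i phi_i X_{t+1-i}.
Substitute known values:
  E[X_{t+1} | ...] = (0.228) * (0)
                   = 0.0000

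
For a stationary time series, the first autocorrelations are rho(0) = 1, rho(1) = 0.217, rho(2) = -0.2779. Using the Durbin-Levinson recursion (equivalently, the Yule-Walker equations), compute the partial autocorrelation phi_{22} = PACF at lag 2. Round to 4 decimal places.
\phi_{22} = -0.3410

The PACF at lag k is phi_{kk}, the last component of the solution
to the Yule-Walker system G_k phi = r_k where
  (G_k)_{ij} = rho(|i - j|), (r_k)_i = rho(i), i,j = 1..k.
Equivalently, Durbin-Levinson gives phi_{kk} iteratively:
  phi_{11} = rho(1)
  phi_{kk} = [rho(k) - sum_{j=1..k-1} phi_{k-1,j} rho(k-j)]
            / [1 - sum_{j=1..k-1} phi_{k-1,j} rho(j)],
  phi_{k,j} = phi_{k-1,j} - phi_{kk} phi_{k-1,k-j},  j = 1..k-1.
Step k = 1:
  phi_11 = rho(1) = 0.217.
Step k = 2:
  phi_22 = [rho(2) - phi_11 rho(1)] / [1 - phi_11 rho(1)] = [-0.2779 - (0.217)(0.217)] / [1 - (0.217)(0.217)]
         = -0.324989 / 0.952911 = -0.341.
Therefore phi_{22} = -0.3410.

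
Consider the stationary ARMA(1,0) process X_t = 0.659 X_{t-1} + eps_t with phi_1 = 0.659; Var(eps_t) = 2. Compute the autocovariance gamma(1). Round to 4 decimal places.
\gamma(1) = 2.3298

Multiply the model equation by X_{t-k} and take expectations. With theta_0 = psi_0 = 1 and psi_j the MA(infinity) weights, this gives
  gamma(k) - sum_i phi_i gamma(k-i) = c_k,
  c_k = sigma^2 * sum_{j=k..q} theta_j psi_{j-k}   (c_k = 0 for k > q),
using gamma(-m) = gamma(m).
Pure AR (q = 0): c_0 = sigma^2 = 2, c_k = 0 for k >= 1.
Equations for k = 0 and k = 1 (AR order 1):
  gamma(0) = phi_1 gamma(1) + c_0
  gamma(1) = phi_1 gamma(0) + c_1
Substituting the second into the first: gamma(0) (1 - phi_1^2) = c_0 + phi_1 c_1, so
  gamma(0) = c_0 / (1 - phi_1^2) = 2 / (1 - (0.659)^2) = 2 / 0.565719 = 3.535324.
  gamma(1) = phi_1 gamma(0) = (0.659)(3.535324) = 2.329779.
Therefore gamma(1) = 2.3298 (to 4 decimal places).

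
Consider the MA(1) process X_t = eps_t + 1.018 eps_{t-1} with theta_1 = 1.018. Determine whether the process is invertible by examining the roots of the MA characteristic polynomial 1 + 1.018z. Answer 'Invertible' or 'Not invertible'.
\text{Not invertible}

The MA(q) characteristic polynomial is P(z) = 1 + 1.018z.
Invertibility requires all roots to lie outside the unit circle, i.e. |z| > 1 for every root.
This is linear in z: 1 + (1.018) z = 0  =>  z = -1/(1.018) = -0.982318,  |z| = 0.982318.
Moduli of all roots: 0.9823.
All moduli strictly greater than 1? No.
Verdict: Not invertible.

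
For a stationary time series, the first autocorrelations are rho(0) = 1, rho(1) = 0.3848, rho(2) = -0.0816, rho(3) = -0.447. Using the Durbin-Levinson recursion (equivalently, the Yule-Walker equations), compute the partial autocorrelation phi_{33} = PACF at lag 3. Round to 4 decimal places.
\phi_{33} = -0.3840

The PACF at lag k is phi_{kk}, the last component of the solution
to the Yule-Walker system G_k phi = r_k where
  (G_k)_{ij} = rho(|i - j|), (r_k)_i = rho(i), i,j = 1..k.
Equivalently, Durbin-Levinson gives phi_{kk} iteratively:
  phi_{11} = rho(1)
  phi_{kk} = [rho(k) - sum_{j=1..k-1} phi_{k-1,j} rho(k-j)]
            / [1 - sum_{j=1..k-1} phi_{k-1,j} rho(j)],
  phi_{k,j} = phi_{k-1,j} - phi_{kk} phi_{k-1,k-j},  j = 1..k-1.
Step k = 1:
  phi_11 = rho(1) = 0.3848.
Step k = 2:
  phi_22 = [rho(2) - phi_11 rho(1)] / [1 - phi_11 rho(1)] = [-0.0816 - (0.3848)(0.3848)] / [1 - (0.3848)(0.3848)]
         = -0.22967104 / 0.85192896 = -0.269589.
  Update: phi_21 = phi_11 - phi_22 phi_11 = 0.3848 - (-0.269589)(0.3848) = 0.488538.
Step k = 3:
  phi_33 = [rho(3) - phi_21 rho(2) - phi_22 rho(1)] / [1 - phi_21 rho(1) - phi_22 rho(2)]
    numerator   = -0.447 - (0.488538)(-0.0816) - (-0.269589)(0.3848) = -0.30339729
    denominator = 1 - (0.488538)(0.3848) - (-0.269589)(-0.0816) = 0.79001208
  phi_33 = -0.30339729 / 0.79001208 = -0.384.
Therefore phi_{33} = -0.3840.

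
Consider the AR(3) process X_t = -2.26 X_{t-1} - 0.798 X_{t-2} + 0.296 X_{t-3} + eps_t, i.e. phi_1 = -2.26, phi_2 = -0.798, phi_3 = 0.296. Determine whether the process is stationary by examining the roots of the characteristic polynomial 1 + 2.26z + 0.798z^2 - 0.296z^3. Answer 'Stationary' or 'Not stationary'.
\text{Not stationary}

The AR(p) characteristic polynomial is P(z) = 1 + 2.26z + 0.798z^2 - 0.296z^3.
Stationarity requires all roots to lie outside the unit circle, i.e. |z| > 1 for every root.
Degree 3: look for a simple real root z0 first, then factor out (1 - z/z0) and solve the remaining quadratic.
Testing z0 = -1.25: P(-1.25) = 1 + (2.26)(-1.25) + (0.798)(-1.25)^2 + (-0.296)(-1.25)^3
  = 1 + (-2.825) + (1.246875) + (0.578125) = 0.  So z_0 = -1.25 is a root, |z_0| = 1.25.
Divide out the factor (1 + 0.8 z) = (1 - z/z0) (since 1/z0 = -0.8):
  P(z) = (1 + 0.8 z)(1 + (1.46) z + (-0.37) z^2)
  [check: z-coef 1.46 - (-0.8) = 2.26; z^2-coef -0.37 - (-0.8)(1.46) = 0.798; z^3-coef -(-0.8)(-0.37) = -0.296.]
Remaining roots from the quadratic factor 1 + (1.46) z + (-0.37) z^2:
  Set 1 + (1.46) z + (-0.37) z^2 = 0, i.e. a z^2 + b z + c = 0 with a = -0.37, b = 1.46, c = 1.
  Discriminant D = b^2 - 4ac = (1.46)^2 - 4*(-0.37)*1 = 2.1316 - (-1.48) = 3.6116.
  D >= 0, so the roots are real: z = (-b +/- sqrt(D)) / (2a) = (-1.46 +/- 1.900421) / (-0.74).
    z_1 = (-1.46 + 1.900421) / (-0.74) = -0.5952,   |z_1| = 0.5952.
    z_2 = (-1.46 - 1.900421) / (-0.74) = 4.5411,   |z_2| = 4.5411.
Moduli of all roots: 1.2500, 0.5952, 4.5411.
All moduli strictly greater than 1? No.
Verdict: Not stationary.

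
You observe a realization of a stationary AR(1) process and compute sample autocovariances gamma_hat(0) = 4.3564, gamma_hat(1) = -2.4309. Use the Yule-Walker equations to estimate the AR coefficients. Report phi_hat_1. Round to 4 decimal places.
\hat\phi_{1} = -0.5580

The Yule-Walker equations for an AR(p) process read, in matrix form,
  Gamma_p phi = r_p,   with   (Gamma_p)_{ij} = gamma(|i - j|),
                       (r_p)_i = gamma(i),   i,j = 1..p.
Substitute the sample gammas (Toeplitz matrix and right-hand side of size 1):
  Gamma_p = [[4.3564]]
  r_p     = [-2.4309]
With p = 1 this is the single equation gamma(0) phi_1 = gamma(1):
  phi_hat_1 = gamma(1) / gamma(0) = -2.4309 / 4.3564 = -0.5580.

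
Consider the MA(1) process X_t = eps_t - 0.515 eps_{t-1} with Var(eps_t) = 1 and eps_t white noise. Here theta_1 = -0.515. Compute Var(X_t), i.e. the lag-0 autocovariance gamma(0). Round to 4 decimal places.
\gamma(0) = 1.2652

For an MA(q) process X_t = eps_t + sum_i theta_i eps_{t-i} with
Var(eps_t) = sigma^2, the variance is
  gamma(0) = sigma^2 * (1 + sum_i theta_i^2).
  sum_i theta_i^2 = (-0.515)^2 = 0.265225.
  gamma(0) = 1 * (1 + 0.265225) = 1 * 1.265225 = 1.265225, which rounds to 1.2652.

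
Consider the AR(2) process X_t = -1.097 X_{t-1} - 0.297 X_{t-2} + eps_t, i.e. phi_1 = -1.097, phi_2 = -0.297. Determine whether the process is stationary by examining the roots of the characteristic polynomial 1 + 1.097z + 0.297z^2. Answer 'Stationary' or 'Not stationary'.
\text{Stationary}

The AR(p) characteristic polynomial is P(z) = 1 + 1.097z + 0.297z^2.
Stationarity requires all roots to lie outside the unit circle, i.e. |z| > 1 for every root.
Set 1 + (1.097) z + (0.297) z^2 = 0, i.e. a z^2 + b z + c = 0 with a = 0.297, b = 1.097, c = 1.
Discriminant D = b^2 - 4ac = (1.097)^2 - 4*(0.297)*1 = 1.203409 - (1.188) = 0.015409.
D >= 0, so the roots are real: z = (-b +/- sqrt(D)) / (2a) = (-1.097 +/- 0.124133) / (0.594).
  z_1 = (-1.097 + 0.124133) / (0.594) = -1.6378,   |z_1| = 1.6378.
  z_2 = (-1.097 - 0.124133) / (0.594) = -2.0558,   |z_2| = 2.0558.
Moduli of all roots: 1.6378, 2.0558.
All moduli strictly greater than 1? Yes.
Verdict: Stationary.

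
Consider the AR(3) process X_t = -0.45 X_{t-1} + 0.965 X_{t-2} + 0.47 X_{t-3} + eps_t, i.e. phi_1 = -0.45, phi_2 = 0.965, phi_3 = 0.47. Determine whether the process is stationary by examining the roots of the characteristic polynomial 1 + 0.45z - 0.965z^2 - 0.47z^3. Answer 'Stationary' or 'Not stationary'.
\text{Stationary}

The AR(p) characteristic polynomial is P(z) = 1 + 0.45z - 0.965z^2 - 0.47z^3.
Stationarity requires all roots to lie outside the unit circle, i.e. |z| > 1 for every root.
Degree 3: look for a simple real root z0 first, then factor out (1 - z/z0) and solve the remaining quadratic.
Testing z0 = -2: P(-2) = 1 + (0.45)(-2) + (-0.965)(-2)^2 + (-0.47)(-2)^3
  = 1 + (-0.9) + (-3.86) + (3.76) = 0.  So z_0 = -2 is a root, |z_0| = 2.
Divide out the factor (1 + 0.5 z) = (1 - z/z0) (since 1/z0 = -0.5):
  P(z) = (1 + 0.5 z)(1 + (-0.05) z + (-0.94) z^2)
  [check: z-coef -0.05 - (-0.5) = 0.45; z^2-coef -0.94 - (-0.5)(-0.05) = -0.965; z^3-coef -(-0.5)(-0.94) = -0.47.]
Remaining roots from the quadratic factor 1 + (-0.05) z + (-0.94) z^2:
  Set 1 + (-0.05) z + (-0.94) z^2 = 0, i.e. a z^2 + b z + c = 0 with a = -0.94, b = -0.05, c = 1.
  Discriminant D = b^2 - 4ac = (-0.05)^2 - 4*(-0.94)*1 = 0.0025 - (-3.76) = 3.7625.
  D >= 0, so the roots are real: z = (-b +/- sqrt(D)) / (2a) = (0.05 +/- 1.939716) / (-1.88).
    z_1 = (0.05 + 1.939716) / (-1.88) = -1.0584,   |z_1| = 1.0584.
    z_2 = (0.05 - 1.939716) / (-1.88) = 1.0052,   |z_2| = 1.0052.
Moduli of all roots: 2.0000, 1.0584, 1.0052.
All moduli strictly greater than 1? Yes.
Verdict: Stationary.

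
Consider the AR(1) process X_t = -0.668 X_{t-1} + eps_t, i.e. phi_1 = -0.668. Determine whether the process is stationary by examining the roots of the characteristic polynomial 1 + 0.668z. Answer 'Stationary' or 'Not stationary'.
\text{Stationary}

The AR(p) characteristic polynomial is P(z) = 1 + 0.668z.
Stationarity requires all roots to lie outside the unit circle, i.e. |z| > 1 for every root.
This is linear in z: 1 + (0.668) z = 0  =>  z = -1/(0.668) = -1.497006,  |z| = 1.497006.
Moduli of all roots: 1.4970.
All moduli strictly greater than 1? Yes.
Verdict: Stationary.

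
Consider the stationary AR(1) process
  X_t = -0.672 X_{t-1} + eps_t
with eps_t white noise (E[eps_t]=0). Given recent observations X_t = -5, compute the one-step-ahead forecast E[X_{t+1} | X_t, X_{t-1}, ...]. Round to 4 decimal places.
E[X_{t+1} \mid \mathcal F_t] = 3.3600

For an AR(p) model X_t = c + sum_i phi_i X_{t-i} + eps_t, the
one-step-ahead conditional mean is
  E[X_{t+1} | X_t, ...] = c + sum_i phi_i X_{t+1-i}.
Substitute known values:
  E[X_{t+1} | ...] = (-0.672) * (-5)
                   = 3.3600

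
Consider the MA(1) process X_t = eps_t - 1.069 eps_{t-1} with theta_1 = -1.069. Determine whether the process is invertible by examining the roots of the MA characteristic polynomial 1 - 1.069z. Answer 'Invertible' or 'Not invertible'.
\text{Not invertible}

The MA(q) characteristic polynomial is P(z) = 1 - 1.069z.
Invertibility requires all roots to lie outside the unit circle, i.e. |z| > 1 for every root.
This is linear in z: 1 + (-1.069) z = 0  =>  z = -1/(-1.069) = 0.935454,  |z| = 0.935454.
Moduli of all roots: 0.9355.
All moduli strictly greater than 1? No.
Verdict: Not invertible.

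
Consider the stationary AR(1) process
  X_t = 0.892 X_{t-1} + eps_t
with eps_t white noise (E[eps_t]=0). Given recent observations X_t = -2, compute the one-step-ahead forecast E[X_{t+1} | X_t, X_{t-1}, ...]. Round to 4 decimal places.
E[X_{t+1} \mid \mathcal F_t] = -1.7840

For an AR(p) model X_t = c + sum_i phi_i X_{t-i} + eps_t, the
one-step-ahead conditional mean is
  E[X_{t+1} | X_t, ...] = c + sum_i phi_i X_{t+1-i}.
Substitute known values:
  E[X_{t+1} | ...] = (0.892) * (-2)
                   = -1.7840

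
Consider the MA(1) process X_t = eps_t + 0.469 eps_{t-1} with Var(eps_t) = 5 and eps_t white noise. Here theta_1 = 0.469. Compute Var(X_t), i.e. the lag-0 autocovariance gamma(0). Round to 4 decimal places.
\gamma(0) = 6.0998

For an MA(q) process X_t = eps_t + sum_i theta_i eps_{t-i} with
Var(eps_t) = sigma^2, the variance is
  gamma(0) = sigma^2 * (1 + sum_i theta_i^2).
  sum_i theta_i^2 = (0.469)^2 = 0.219961.
  gamma(0) = 5 * (1 + 0.219961) = 5 * 1.219961 = 6.099805, which rounds to 6.0998.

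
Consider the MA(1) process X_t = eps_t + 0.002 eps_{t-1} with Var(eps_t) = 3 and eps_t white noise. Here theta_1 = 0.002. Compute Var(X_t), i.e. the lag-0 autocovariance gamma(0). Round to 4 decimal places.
\gamma(0) = 3.0000

For an MA(q) process X_t = eps_t + sum_i theta_i eps_{t-i} with
Var(eps_t) = sigma^2, the variance is
  gamma(0) = sigma^2 * (1 + sum_i theta_i^2).
  sum_i theta_i^2 = (0.002)^2 = 0.000004.
  gamma(0) = 3 * (1 + 0.000004) = 3 * 1.000004 = 3.000012, which rounds to 3.0000.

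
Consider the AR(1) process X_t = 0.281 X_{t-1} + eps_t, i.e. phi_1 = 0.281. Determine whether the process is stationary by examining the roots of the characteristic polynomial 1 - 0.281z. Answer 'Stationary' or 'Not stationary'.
\text{Stationary}

The AR(p) characteristic polynomial is P(z) = 1 - 0.281z.
Stationarity requires all roots to lie outside the unit circle, i.e. |z| > 1 for every root.
This is linear in z: 1 + (-0.281) z = 0  =>  z = -1/(-0.281) = 3.558719,  |z| = 3.558719.
Moduli of all roots: 3.5587.
All moduli strictly greater than 1? Yes.
Verdict: Stationary.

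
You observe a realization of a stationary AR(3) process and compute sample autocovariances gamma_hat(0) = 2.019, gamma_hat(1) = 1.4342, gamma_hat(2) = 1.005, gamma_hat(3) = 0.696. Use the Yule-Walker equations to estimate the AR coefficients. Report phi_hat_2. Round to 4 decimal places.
\hat\phi_{2} = -0.0080

The Yule-Walker equations for an AR(p) process read, in matrix form,
  Gamma_p phi = r_p,   with   (Gamma_p)_{ij} = gamma(|i - j|),
                       (r_p)_i = gamma(i),   i,j = 1..p.
Substitute the sample gammas (Toeplitz matrix and right-hand side of size 3):
  Gamma_p = [[2.019, 1.4342, 1.005], [1.4342, 2.019, 1.4342], [1.005, 1.4342, 2.019]]
  r_p     = [1.4342, 1.005, 0.696]
Written out (R1..R3):
  (R1) 2.019 phi_1 + 1.4342 phi_2 + 1.005 phi_3 = 1.4342
  (R2) 1.4342 phi_1 + 2.019 phi_2 + 1.4342 phi_3 = 1.005
  (R3) 1.005 phi_1 + 1.4342 phi_2 + 2.019 phi_3 = 0.696
Gaussian elimination:
  R2 <- R2 - (1.4342/2.019) R1 = R2 - (0.710352) R1:  1.000214 phi_2 + 0.720297 phi_3 = -0.013786
  R3 <- R3 - (1.005/2.019) R1 = R3 - (0.497771) R1:  0.720297 phi_2 + 1.51874 phi_3 = -0.017903
  R3 <- R3 - (0.720297/1.000214) R2 = R3 - (0.720143) R2:  1.000024 phi_3 = -0.007975
Back-substitution:
  phi_hat_3 = -0.007975 / 1.000024 = -0.007975
  phi_hat_2 = (-0.013786 - (0.720297)(-0.007975)) / 1.000214 = -0.00804
  phi_hat_1 = (1.4342 - (1.4342)(-0.00804) - (1.005)(-0.007975)) / 2.019 = 0.720033
So phi_hat = [0.7200, -0.0080, -0.0080].
Therefore phi_hat_2 = -0.0080.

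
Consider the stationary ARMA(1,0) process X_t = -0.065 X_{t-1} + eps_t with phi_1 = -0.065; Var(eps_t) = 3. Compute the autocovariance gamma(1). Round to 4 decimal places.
\gamma(1) = -0.1958

Multiply the model equation by X_{t-k} and take expectations. With theta_0 = psi_0 = 1 and psi_j the MA(infinity) weights, this gives
  gamma(k) - sum_i phi_i gamma(k-i) = c_k,
  c_k = sigma^2 * sum_{j=k..q} theta_j psi_{j-k}   (c_k = 0 for k > q),
using gamma(-m) = gamma(m).
Pure AR (q = 0): c_0 = sigma^2 = 3, c_k = 0 for k >= 1.
Equations for k = 0 and k = 1 (AR order 1):
  gamma(0) = phi_1 gamma(1) + c_0
  gamma(1) = phi_1 gamma(0) + c_1
Substituting the second into the first: gamma(0) (1 - phi_1^2) = c_0 + phi_1 c_1, so
  gamma(0) = c_0 / (1 - phi_1^2) = 3 / (1 - (-0.065)^2) = 3 / 0.995775 = 3.012729.
  gamma(1) = phi_1 gamma(0) = (-0.065)(3.012729) = -0.195827.
Therefore gamma(1) = -0.1958 (to 4 decimal places).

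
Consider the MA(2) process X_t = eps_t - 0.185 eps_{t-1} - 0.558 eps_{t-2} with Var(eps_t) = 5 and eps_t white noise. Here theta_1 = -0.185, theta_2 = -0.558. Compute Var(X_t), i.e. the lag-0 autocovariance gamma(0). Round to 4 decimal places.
\gamma(0) = 6.7279

For an MA(q) process X_t = eps_t + sum_i theta_i eps_{t-i} with
Var(eps_t) = sigma^2, the variance is
  gamma(0) = sigma^2 * (1 + sum_i theta_i^2).
  sum_i theta_i^2 = (-0.185)^2 + (-0.558)^2 = 0.034225 + 0.311364 = 0.345589.
  gamma(0) = 5 * (1 + 0.345589) = 5 * 1.345589 = 6.727945, which rounds to 6.7279.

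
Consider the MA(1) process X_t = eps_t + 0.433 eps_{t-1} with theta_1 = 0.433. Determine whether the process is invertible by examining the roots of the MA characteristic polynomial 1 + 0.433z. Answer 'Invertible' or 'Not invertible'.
\text{Invertible}

The MA(q) characteristic polynomial is P(z) = 1 + 0.433z.
Invertibility requires all roots to lie outside the unit circle, i.e. |z| > 1 for every root.
This is linear in z: 1 + (0.433) z = 0  =>  z = -1/(0.433) = -2.309469,  |z| = 2.309469.
Moduli of all roots: 2.3095.
All moduli strictly greater than 1? Yes.
Verdict: Invertible.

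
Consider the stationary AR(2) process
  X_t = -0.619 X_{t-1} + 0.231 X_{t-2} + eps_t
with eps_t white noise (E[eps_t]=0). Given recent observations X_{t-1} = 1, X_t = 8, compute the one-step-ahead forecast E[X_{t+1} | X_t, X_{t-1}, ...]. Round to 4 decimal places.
E[X_{t+1} \mid \mathcal F_t] = -4.7210

For an AR(p) model X_t = c + sum_i phi_i X_{t-i} + eps_t, the
one-step-ahead conditional mean is
  E[X_{t+1} | X_t, ...] = c + sum_i phi_i X_{t+1-i}.
Substitute known values:
  E[X_{t+1} | ...] = (-0.619) * (8) + (0.231) * (1)
                   = -4.7210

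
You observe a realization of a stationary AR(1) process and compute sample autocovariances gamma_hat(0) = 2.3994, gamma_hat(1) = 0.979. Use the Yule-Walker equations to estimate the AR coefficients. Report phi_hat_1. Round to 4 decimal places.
\hat\phi_{1} = 0.4080

The Yule-Walker equations for an AR(p) process read, in matrix form,
  Gamma_p phi = r_p,   with   (Gamma_p)_{ij} = gamma(|i - j|),
                       (r_p)_i = gamma(i),   i,j = 1..p.
Substitute the sample gammas (Toeplitz matrix and right-hand side of size 1):
  Gamma_p = [[2.3994]]
  r_p     = [0.979]
With p = 1 this is the single equation gamma(0) phi_1 = gamma(1):
  phi_hat_1 = gamma(1) / gamma(0) = 0.979 / 2.3994 = 0.4080.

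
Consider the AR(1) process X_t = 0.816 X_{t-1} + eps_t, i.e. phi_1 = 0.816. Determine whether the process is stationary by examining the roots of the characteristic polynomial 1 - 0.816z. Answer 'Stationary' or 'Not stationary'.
\text{Stationary}

The AR(p) characteristic polynomial is P(z) = 1 - 0.816z.
Stationarity requires all roots to lie outside the unit circle, i.e. |z| > 1 for every root.
This is linear in z: 1 + (-0.816) z = 0  =>  z = -1/(-0.816) = 1.22549,  |z| = 1.22549.
Moduli of all roots: 1.2255.
All moduli strictly greater than 1? Yes.
Verdict: Stationary.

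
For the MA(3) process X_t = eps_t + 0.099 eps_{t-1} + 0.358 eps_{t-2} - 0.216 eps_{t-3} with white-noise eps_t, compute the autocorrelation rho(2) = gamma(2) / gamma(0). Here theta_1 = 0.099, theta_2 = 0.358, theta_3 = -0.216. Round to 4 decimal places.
\rho(2) = 0.2842

For an MA(q) process with theta_0 = 1, the autocovariance is
  gamma(k) = sigma^2 * sum_{i=0..q-k} theta_i * theta_{i+k},
and rho(k) = gamma(k) / gamma(0). Sigma^2 cancels.
  numerator   = (1)*(0.358) + (0.099)*(-0.216) = 0.336616.
  denominator = (1)^2 + (0.099)^2 + (0.358)^2 + (-0.216)^2 = 1.184621.
  rho(2) = 0.336616 / 1.184621 = 0.2842.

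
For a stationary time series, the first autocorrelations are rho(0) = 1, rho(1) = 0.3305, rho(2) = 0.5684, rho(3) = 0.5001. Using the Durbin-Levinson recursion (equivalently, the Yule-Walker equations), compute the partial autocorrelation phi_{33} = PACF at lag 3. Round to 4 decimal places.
\phi_{33} = 0.3650

The PACF at lag k is phi_{kk}, the last component of the solution
to the Yule-Walker system G_k phi = r_k where
  (G_k)_{ij} = rho(|i - j|), (r_k)_i = rho(i), i,j = 1..k.
Equivalently, Durbin-Levinson gives phi_{kk} iteratively:
  phi_{11} = rho(1)
  phi_{kk} = [rho(k) - sum_{j=1..k-1} phi_{k-1,j} rho(k-j)]
            / [1 - sum_{j=1..k-1} phi_{k-1,j} rho(j)],
  phi_{k,j} = phi_{k-1,j} - phi_{kk} phi_{k-1,k-j},  j = 1..k-1.
Step k = 1:
  phi_11 = rho(1) = 0.3305.
Step k = 2:
  phi_22 = [rho(2) - phi_11 rho(1)] / [1 - phi_11 rho(1)] = [0.5684 - (0.3305)(0.3305)] / [1 - (0.3305)(0.3305)]
         = 0.45916975 / 0.89076975 = 0.515475.
  Update: phi_21 = phi_11 - phi_22 phi_11 = 0.3305 - (0.515475)(0.3305) = 0.160135.
Step k = 3:
  phi_33 = [rho(3) - phi_21 rho(2) - phi_22 rho(1)] / [1 - phi_21 rho(1) - phi_22 rho(2)]
    numerator   = 0.5001 - (0.160135)(0.5684) - (0.515475)(0.3305) = 0.23871445
    denominator = 1 - (0.160135)(0.3305) - (0.515475)(0.5684) = 0.65407911
  phi_33 = 0.23871445 / 0.65407911 = 0.365.
Therefore phi_{33} = 0.3650.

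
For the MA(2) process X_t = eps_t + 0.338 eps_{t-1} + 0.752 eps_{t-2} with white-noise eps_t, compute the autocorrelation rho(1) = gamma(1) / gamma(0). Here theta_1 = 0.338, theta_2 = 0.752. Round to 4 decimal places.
\rho(1) = 0.3525

For an MA(q) process with theta_0 = 1, the autocovariance is
  gamma(k) = sigma^2 * sum_{i=0..q-k} theta_i * theta_{i+k},
and rho(k) = gamma(k) / gamma(0). Sigma^2 cancels.
  numerator   = (1)*(0.338) + (0.338)*(0.752) = 0.592176.
  denominator = (1)^2 + (0.338)^2 + (0.752)^2 = 1.679748.
  rho(1) = 0.592176 / 1.679748 = 0.3525.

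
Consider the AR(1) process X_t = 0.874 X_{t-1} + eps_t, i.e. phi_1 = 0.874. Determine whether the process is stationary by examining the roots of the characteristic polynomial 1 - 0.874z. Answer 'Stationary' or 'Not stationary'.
\text{Stationary}

The AR(p) characteristic polynomial is P(z) = 1 - 0.874z.
Stationarity requires all roots to lie outside the unit circle, i.e. |z| > 1 for every root.
This is linear in z: 1 + (-0.874) z = 0  =>  z = -1/(-0.874) = 1.144165,  |z| = 1.144165.
Moduli of all roots: 1.1442.
All moduli strictly greater than 1? Yes.
Verdict: Stationary.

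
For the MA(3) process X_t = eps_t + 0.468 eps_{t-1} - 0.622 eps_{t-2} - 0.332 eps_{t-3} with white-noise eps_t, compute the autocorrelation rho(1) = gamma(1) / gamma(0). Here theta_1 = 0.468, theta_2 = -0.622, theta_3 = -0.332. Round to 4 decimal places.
\rho(1) = 0.2234

For an MA(q) process with theta_0 = 1, the autocovariance is
  gamma(k) = sigma^2 * sum_{i=0..q-k} theta_i * theta_{i+k},
and rho(k) = gamma(k) / gamma(0). Sigma^2 cancels.
  numerator   = (1)*(0.468) + (0.468)*(-0.622) + (-0.622)*(-0.332) = 0.383408.
  denominator = (1)^2 + (0.468)^2 + (-0.622)^2 + (-0.332)^2 = 1.716132.
  rho(1) = 0.383408 / 1.716132 = 0.2234.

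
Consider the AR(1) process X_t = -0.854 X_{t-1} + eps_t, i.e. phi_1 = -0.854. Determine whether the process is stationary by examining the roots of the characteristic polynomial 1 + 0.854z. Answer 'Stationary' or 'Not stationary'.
\text{Stationary}

The AR(p) characteristic polynomial is P(z) = 1 + 0.854z.
Stationarity requires all roots to lie outside the unit circle, i.e. |z| > 1 for every root.
This is linear in z: 1 + (0.854) z = 0  =>  z = -1/(0.854) = -1.17096,  |z| = 1.17096.
Moduli of all roots: 1.1710.
All moduli strictly greater than 1? Yes.
Verdict: Stationary.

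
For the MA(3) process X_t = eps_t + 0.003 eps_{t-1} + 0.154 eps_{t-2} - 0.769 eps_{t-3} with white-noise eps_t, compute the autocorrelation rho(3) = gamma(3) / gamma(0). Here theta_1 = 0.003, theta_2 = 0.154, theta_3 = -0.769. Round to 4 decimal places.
\rho(3) = -0.4761

For an MA(q) process with theta_0 = 1, the autocovariance is
  gamma(k) = sigma^2 * sum_{i=0..q-k} theta_i * theta_{i+k},
and rho(k) = gamma(k) / gamma(0). Sigma^2 cancels.
  numerator   = (1)*(-0.769) = -0.769.
  denominator = (1)^2 + (0.003)^2 + (0.154)^2 + (-0.769)^2 = 1.615086.
  rho(3) = -0.769 / 1.615086 = -0.4761.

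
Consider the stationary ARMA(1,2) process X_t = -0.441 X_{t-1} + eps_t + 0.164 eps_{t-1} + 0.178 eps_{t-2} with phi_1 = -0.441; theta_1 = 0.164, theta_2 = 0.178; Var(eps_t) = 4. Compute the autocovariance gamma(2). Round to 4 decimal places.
\gamma(2) = 1.4343

Multiply the model equation by X_{t-k} and take expectations. With theta_0 = psi_0 = 1 and psi_j the MA(infinity) weights, this gives
  gamma(k) - sum_i phi_i gamma(k-i) = c_k,
  c_k = sigma^2 * sum_{j=k..q} theta_j psi_{j-k}   (c_k = 0 for k > q),
using gamma(-m) = gamma(m).
psi-weights needed (psi_j = theta_j + sum_i phi_i psi_{j-i}):
  psi_1 = theta_1 + phi_1 = 0.164 + (-0.441) = -0.277
  psi_2 = theta_2 + phi_1 psi_1 = 0.178 + (-0.441)(-0.277) = 0.300157
Right-hand sides:
  c_0 = sigma^2 (1 + theta_1 psi_1 + theta_2 psi_2) = 4 * (1 + (0.164)(-0.277) + (0.178)(0.300157)) = 4 * 1.008 = 4.032
  c_1 = sigma^2 (theta_1 + theta_2 psi_1) = 4 * (0.164 + (0.178)(-0.277)) = 0.458776
  c_2 = sigma^2 theta_2 = 4 * (0.178) = 0.712
Equations for k = 0 and k = 1 (AR order 1):
  gamma(0) = phi_1 gamma(1) + c_0
  gamma(1) = phi_1 gamma(0) + c_1
Substituting the second into the first: gamma(0) (1 - phi_1^2) = c_0 + phi_1 c_1, so
  gamma(0) = (c_0 + phi_1 c_1) / (1 - phi_1^2) = (4.032 + (-0.441)(0.458776)) / (1 - (-0.441)^2) = 3.82968 / 0.805519 = 4.754301.
  gamma(1) = phi_1 gamma(0) + c_1 = (-0.441)(4.754301) + (0.458776) = -1.637871.
For k = 2: gamma(2) = phi_1 gamma(1) + c_2
  = (-0.441)(-1.637871) + (0.712) = 1.434301.
Therefore gamma(2) = 1.4343 (to 4 decimal places).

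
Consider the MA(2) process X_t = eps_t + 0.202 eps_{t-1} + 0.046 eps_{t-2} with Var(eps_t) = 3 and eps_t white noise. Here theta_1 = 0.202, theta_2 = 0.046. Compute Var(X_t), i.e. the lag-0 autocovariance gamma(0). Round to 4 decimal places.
\gamma(0) = 3.1288

For an MA(q) process X_t = eps_t + sum_i theta_i eps_{t-i} with
Var(eps_t) = sigma^2, the variance is
  gamma(0) = sigma^2 * (1 + sum_i theta_i^2).
  sum_i theta_i^2 = (0.202)^2 + (0.046)^2 = 0.040804 + 0.002116 = 0.04292.
  gamma(0) = 3 * (1 + 0.04292) = 3 * 1.04292 = 3.12876, which rounds to 3.1288.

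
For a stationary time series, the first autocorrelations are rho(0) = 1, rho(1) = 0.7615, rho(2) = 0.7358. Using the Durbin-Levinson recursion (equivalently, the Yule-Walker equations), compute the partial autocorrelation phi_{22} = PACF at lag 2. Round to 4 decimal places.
\phi_{22} = 0.3711

The PACF at lag k is phi_{kk}, the last component of the solution
to the Yule-Walker system G_k phi = r_k where
  (G_k)_{ij} = rho(|i - j|), (r_k)_i = rho(i), i,j = 1..k.
Equivalently, Durbin-Levinson gives phi_{kk} iteratively:
  phi_{11} = rho(1)
  phi_{kk} = [rho(k) - sum_{j=1..k-1} phi_{k-1,j} rho(k-j)]
            / [1 - sum_{j=1..k-1} phi_{k-1,j} rho(j)],
  phi_{k,j} = phi_{k-1,j} - phi_{kk} phi_{k-1,k-j},  j = 1..k-1.
Step k = 1:
  phi_11 = rho(1) = 0.7615.
Step k = 2:
  phi_22 = [rho(2) - phi_11 rho(1)] / [1 - phi_11 rho(1)] = [0.7358 - (0.7615)(0.7615)] / [1 - (0.7615)(0.7615)]
         = 0.15591775 / 0.42011775 = 0.3711.
Therefore phi_{22} = 0.3711.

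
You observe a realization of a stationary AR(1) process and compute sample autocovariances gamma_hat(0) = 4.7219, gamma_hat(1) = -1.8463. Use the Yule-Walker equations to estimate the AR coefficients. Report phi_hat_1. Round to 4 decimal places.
\hat\phi_{1} = -0.3910

The Yule-Walker equations for an AR(p) process read, in matrix form,
  Gamma_p phi = r_p,   with   (Gamma_p)_{ij} = gamma(|i - j|),
                       (r_p)_i = gamma(i),   i,j = 1..p.
Substitute the sample gammas (Toeplitz matrix and right-hand side of size 1):
  Gamma_p = [[4.7219]]
  r_p     = [-1.8463]
With p = 1 this is the single equation gamma(0) phi_1 = gamma(1):
  phi_hat_1 = gamma(1) / gamma(0) = -1.8463 / 4.7219 = -0.3910.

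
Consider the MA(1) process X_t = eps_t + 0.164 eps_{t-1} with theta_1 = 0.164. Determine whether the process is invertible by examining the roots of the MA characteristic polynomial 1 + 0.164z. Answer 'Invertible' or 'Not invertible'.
\text{Invertible}

The MA(q) characteristic polynomial is P(z) = 1 + 0.164z.
Invertibility requires all roots to lie outside the unit circle, i.e. |z| > 1 for every root.
This is linear in z: 1 + (0.164) z = 0  =>  z = -1/(0.164) = -6.097561,  |z| = 6.097561.
Moduli of all roots: 6.0976.
All moduli strictly greater than 1? Yes.
Verdict: Invertible.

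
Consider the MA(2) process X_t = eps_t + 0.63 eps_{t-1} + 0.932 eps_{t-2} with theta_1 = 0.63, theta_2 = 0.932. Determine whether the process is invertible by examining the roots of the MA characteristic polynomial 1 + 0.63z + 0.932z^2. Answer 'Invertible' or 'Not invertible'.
\text{Invertible}

The MA(q) characteristic polynomial is P(z) = 1 + 0.63z + 0.932z^2.
Invertibility requires all roots to lie outside the unit circle, i.e. |z| > 1 for every root.
Set 1 + (0.63) z + (0.932) z^2 = 0, i.e. a z^2 + b z + c = 0 with a = 0.932, b = 0.63, c = 1.
Discriminant D = b^2 - 4ac = (0.63)^2 - 4*(0.932)*1 = 0.3969 - (3.728) = -3.3311.
D < 0, so the roots are the complex-conjugate pair z = (-b +/- i sqrt(-D)) / (2a) = -0.338 +/- 0.9791i.
For a conjugate pair |z|^2 = z * conj(z) = (product of roots) = c/a = 1/(0.932) = 1.072961, so |z| = sqrt(1.072961) = 1.0358 for both roots.
Moduli of all roots: 1.0358, 1.0358.
All moduli strictly greater than 1? Yes.
Verdict: Invertible.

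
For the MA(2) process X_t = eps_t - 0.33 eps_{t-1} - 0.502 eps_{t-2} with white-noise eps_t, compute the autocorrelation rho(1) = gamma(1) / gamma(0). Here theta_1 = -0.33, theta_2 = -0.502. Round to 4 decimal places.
\rho(1) = -0.1208

For an MA(q) process with theta_0 = 1, the autocovariance is
  gamma(k) = sigma^2 * sum_{i=0..q-k} theta_i * theta_{i+k},
and rho(k) = gamma(k) / gamma(0). Sigma^2 cancels.
  numerator   = (1)*(-0.33) + (-0.33)*(-0.502) = -0.16434.
  denominator = (1)^2 + (-0.33)^2 + (-0.502)^2 = 1.360904.
  rho(1) = -0.16434 / 1.360904 = -0.1208.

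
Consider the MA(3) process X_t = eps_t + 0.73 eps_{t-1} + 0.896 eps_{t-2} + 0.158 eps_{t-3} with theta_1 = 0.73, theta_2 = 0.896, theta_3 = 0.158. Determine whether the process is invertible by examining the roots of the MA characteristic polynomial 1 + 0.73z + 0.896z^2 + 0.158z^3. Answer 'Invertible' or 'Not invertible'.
\text{Invertible}

The MA(q) characteristic polynomial is P(z) = 1 + 0.73z + 0.896z^2 + 0.158z^3.
Invertibility requires all roots to lie outside the unit circle, i.e. |z| > 1 for every root.
Degree 3: look for a simple real root z0 first, then factor out (1 - z/z0) and solve the remaining quadratic.
Testing z0 = -5: P(-5) = 1 + (0.73)(-5) + (0.896)(-5)^2 + (0.158)(-5)^3
  = 1 + (-3.65) + (22.4) + (-19.75) = 0.  So z_0 = -5 is a root, |z_0| = 5.
Divide out the factor (1 + 0.2 z) = (1 - z/z0) (since 1/z0 = -0.2):
  P(z) = (1 + 0.2 z)(1 + (0.53) z + (0.79) z^2)
  [check: z-coef 0.53 - (-0.2) = 0.73; z^2-coef 0.79 - (-0.2)(0.53) = 0.896; z^3-coef -(-0.2)(0.79) = 0.158.]
Remaining roots from the quadratic factor 1 + (0.53) z + (0.79) z^2:
  Set 1 + (0.53) z + (0.79) z^2 = 0, i.e. a z^2 + b z + c = 0 with a = 0.79, b = 0.53, c = 1.
  Discriminant D = b^2 - 4ac = (0.53)^2 - 4*(0.79)*1 = 0.2809 - (3.16) = -2.8791.
  D < 0, so the roots are the complex-conjugate pair z = (-b +/- i sqrt(-D)) / (2a) = -0.3354 +/- 1.0739i.
  For a conjugate pair |z|^2 = z * conj(z) = (product of roots) = c/a = 1/(0.79) = 1.265823, so |z| = sqrt(1.265823) = 1.1251 for both roots.
Moduli of all roots: 5.0000, 1.1251, 1.1251.
All moduli strictly greater than 1? Yes.
Verdict: Invertible.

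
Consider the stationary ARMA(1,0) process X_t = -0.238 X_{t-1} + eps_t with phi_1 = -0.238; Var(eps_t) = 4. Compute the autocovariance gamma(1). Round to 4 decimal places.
\gamma(1) = -1.0092

Multiply the model equation by X_{t-k} and take expectations. With theta_0 = psi_0 = 1 and psi_j the MA(infinity) weights, this gives
  gamma(k) - sum_i phi_i gamma(k-i) = c_k,
  c_k = sigma^2 * sum_{j=k..q} theta_j psi_{j-k}   (c_k = 0 for k > q),
using gamma(-m) = gamma(m).
Pure AR (q = 0): c_0 = sigma^2 = 4, c_k = 0 for k >= 1.
Equations for k = 0 and k = 1 (AR order 1):
  gamma(0) = phi_1 gamma(1) + c_0
  gamma(1) = phi_1 gamma(0) + c_1
Substituting the second into the first: gamma(0) (1 - phi_1^2) = c_0 + phi_1 c_1, so
  gamma(0) = c_0 / (1 - phi_1^2) = 4 / (1 - (-0.238)^2) = 4 / 0.943356 = 4.240181.
  gamma(1) = phi_1 gamma(0) = (-0.238)(4.240181) = -1.009163.
Therefore gamma(1) = -1.0092 (to 4 decimal places).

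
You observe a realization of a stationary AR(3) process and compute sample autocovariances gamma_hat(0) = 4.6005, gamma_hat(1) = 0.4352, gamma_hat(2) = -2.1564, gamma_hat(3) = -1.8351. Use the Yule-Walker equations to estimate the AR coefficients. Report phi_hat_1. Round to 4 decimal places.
\hat\phi_{1} = -0.0420

The Yule-Walker equations for an AR(p) process read, in matrix form,
  Gamma_p phi = r_p,   with   (Gamma_p)_{ij} = gamma(|i - j|),
                       (r_p)_i = gamma(i),   i,j = 1..p.
Substitute the sample gammas (Toeplitz matrix and right-hand side of size 3):
  Gamma_p = [[4.6005, 0.4352, -2.1564], [0.4352, 4.6005, 0.4352], [-2.1564, 0.4352, 4.6005]]
  r_p     = [0.4352, -2.1564, -1.8351]
Written out (R1..R3):
  (R1) 4.6005 phi_1 + 0.4352 phi_2 - 2.1564 phi_3 = 0.4352
  (R2) 0.4352 phi_1 + 4.6005 phi_2 + 0.4352 phi_3 = -2.1564
  (R3) -2.1564 phi_1 + 0.4352 phi_2 + 4.6005 phi_3 = -1.8351
Gaussian elimination:
  R2 <- R2 - (0.4352/4.6005) R1 = R2 - (0.094598) R1:  4.559331 phi_2 + 0.639192 phi_3 = -2.197569
  R3 <- R3 - (-2.1564/4.6005) R1 = R3 - (-0.468732) R1:  0.639192 phi_2 + 3.589727 phi_3 = -1.631108
  R3 <- R3 - (0.639192/4.559331) R2 = R3 - (0.140194) R2:  3.500116 phi_3 = -1.323021
Back-substitution:
  phi_hat_3 = -1.323021 / 3.500116 = -0.377994
  phi_hat_2 = (-2.197569 - (0.639192)(-0.377994)) / 4.559331 = -0.429001
  phi_hat_1 = (0.4352 - (0.4352)(-0.429001) - (-2.1564)(-0.377994)) / 4.6005 = -0.041996
So phi_hat = [-0.0420, -0.4290, -0.3780].
Therefore phi_hat_1 = -0.0420.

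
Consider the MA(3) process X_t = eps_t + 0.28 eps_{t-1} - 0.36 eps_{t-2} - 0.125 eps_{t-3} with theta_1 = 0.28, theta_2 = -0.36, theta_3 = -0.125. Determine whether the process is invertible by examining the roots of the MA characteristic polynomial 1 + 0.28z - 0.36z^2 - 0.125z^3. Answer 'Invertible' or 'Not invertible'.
\text{Invertible}

The MA(q) characteristic polynomial is P(z) = 1 + 0.28z - 0.36z^2 - 0.125z^3.
Invertibility requires all roots to lie outside the unit circle, i.e. |z| > 1 for every root.
Degree 3: look for a simple real root z0 first, then factor out (1 - z/z0) and solve the remaining quadratic.
Testing z0 = -2: P(-2) = 1 + (0.28)(-2) + (-0.36)(-2)^2 + (-0.125)(-2)^3
  = 1 + (-0.56) + (-1.44) + (1) = 0.  So z_0 = -2 is a root, |z_0| = 2.
Divide out the factor (1 + 0.5 z) = (1 - z/z0) (since 1/z0 = -0.5):
  P(z) = (1 + 0.5 z)(1 + (-0.22) z + (-0.25) z^2)
  [check: z-coef -0.22 - (-0.5) = 0.28; z^2-coef -0.25 - (-0.5)(-0.22) = -0.36; z^3-coef -(-0.5)(-0.25) = -0.125.]
Remaining roots from the quadratic factor 1 + (-0.22) z + (-0.25) z^2:
  Set 1 + (-0.22) z + (-0.25) z^2 = 0, i.e. a z^2 + b z + c = 0 with a = -0.25, b = -0.22, c = 1.
  Discriminant D = b^2 - 4ac = (-0.22)^2 - 4*(-0.25)*1 = 0.0484 - (-1) = 1.0484.
  D >= 0, so the roots are real: z = (-b +/- sqrt(D)) / (2a) = (0.22 +/- 1.023914) / (-0.5).
    z_1 = (0.22 + 1.023914) / (-0.5) = -2.4878,   |z_1| = 2.4878.
    z_2 = (0.22 - 1.023914) / (-0.5) = 1.6078,   |z_2| = 1.6078.
Moduli of all roots: 2.0000, 2.4878, 1.6078.
All moduli strictly greater than 1? Yes.
Verdict: Invertible.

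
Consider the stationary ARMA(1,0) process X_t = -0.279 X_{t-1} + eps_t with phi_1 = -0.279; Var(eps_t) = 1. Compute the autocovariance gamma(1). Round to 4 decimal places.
\gamma(1) = -0.3026

Multiply the model equation by X_{t-k} and take expectations. With theta_0 = psi_0 = 1 and psi_j the MA(infinity) weights, this gives
  gamma(k) - sum_i phi_i gamma(k-i) = c_k,
  c_k = sigma^2 * sum_{j=k..q} theta_j psi_{j-k}   (c_k = 0 for k > q),
using gamma(-m) = gamma(m).
Pure AR (q = 0): c_0 = sigma^2 = 1, c_k = 0 for k >= 1.
Equations for k = 0 and k = 1 (AR order 1):
  gamma(0) = phi_1 gamma(1) + c_0
  gamma(1) = phi_1 gamma(0) + c_1
Substituting the second into the first: gamma(0) (1 - phi_1^2) = c_0 + phi_1 c_1, so
  gamma(0) = c_0 / (1 - phi_1^2) = 1 / (1 - (-0.279)^2) = 1 / 0.922159 = 1.084412.
  gamma(1) = phi_1 gamma(0) = (-0.279)(1.084412) = -0.302551.
Therefore gamma(1) = -0.3026 (to 4 decimal places).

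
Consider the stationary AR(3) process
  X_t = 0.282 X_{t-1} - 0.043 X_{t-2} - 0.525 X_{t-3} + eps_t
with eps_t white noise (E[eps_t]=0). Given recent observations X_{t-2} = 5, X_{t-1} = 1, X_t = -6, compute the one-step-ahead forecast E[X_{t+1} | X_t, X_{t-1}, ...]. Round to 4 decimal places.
E[X_{t+1} \mid \mathcal F_t] = -4.3600

For an AR(p) model X_t = c + sum_i phi_i X_{t-i} + eps_t, the
one-step-ahead conditional mean is
  E[X_{t+1} | X_t, ...] = c + sum_i phi_i X_{t+1-i}.
Substitute known values:
  E[X_{t+1} | ...] = (0.282) * (-6) + (-0.043) * (1) + (-0.525) * (5)
                   = -4.3600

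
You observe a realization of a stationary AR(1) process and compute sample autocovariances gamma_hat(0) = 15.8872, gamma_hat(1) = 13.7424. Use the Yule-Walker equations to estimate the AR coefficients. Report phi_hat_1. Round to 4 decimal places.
\hat\phi_{1} = 0.8650

The Yule-Walker equations for an AR(p) process read, in matrix form,
  Gamma_p phi = r_p,   with   (Gamma_p)_{ij} = gamma(|i - j|),
                       (r_p)_i = gamma(i),   i,j = 1..p.
Substitute the sample gammas (Toeplitz matrix and right-hand side of size 1):
  Gamma_p = [[15.8872]]
  r_p     = [13.7424]
With p = 1 this is the single equation gamma(0) phi_1 = gamma(1):
  phi_hat_1 = gamma(1) / gamma(0) = 13.7424 / 15.8872 = 0.8650.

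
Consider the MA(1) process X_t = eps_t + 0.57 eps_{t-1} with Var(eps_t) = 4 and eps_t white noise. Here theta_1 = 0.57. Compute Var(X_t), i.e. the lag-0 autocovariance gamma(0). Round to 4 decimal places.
\gamma(0) = 5.2996

For an MA(q) process X_t = eps_t + sum_i theta_i eps_{t-i} with
Var(eps_t) = sigma^2, the variance is
  gamma(0) = sigma^2 * (1 + sum_i theta_i^2).
  sum_i theta_i^2 = (0.57)^2 = 0.3249.
  gamma(0) = 4 * (1 + 0.3249) = 4 * 1.3249 = 5.2996.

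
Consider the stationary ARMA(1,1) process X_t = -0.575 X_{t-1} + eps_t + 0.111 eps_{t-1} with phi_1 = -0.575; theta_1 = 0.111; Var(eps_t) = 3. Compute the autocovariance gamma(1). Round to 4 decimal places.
\gamma(1) = -1.9468

Multiply the model equation by X_{t-k} and take expectations. With theta_0 = psi_0 = 1 and psi_j the MA(infinity) weights, this gives
  gamma(k) - sum_i phi_i gamma(k-i) = c_k,
  c_k = sigma^2 * sum_{j=k..q} theta_j psi_{j-k}   (c_k = 0 for k > q),
using gamma(-m) = gamma(m).
psi-weights needed (psi_j = theta_j + sum_i phi_i psi_{j-i}):
  psi_1 = theta_1 + phi_1 = 0.111 + (-0.575) = -0.464
Right-hand sides:
  c_0 = sigma^2 (1 + theta_1 psi_1) = 3 * (1 + (0.111)(-0.464)) = 3 * 0.948496 = 2.845488
  c_1 = sigma^2 theta_1 = 3 * (0.111) = 0.333
  c_2 = 0
Equations for k = 0 and k = 1 (AR order 1):
  gamma(0) = phi_1 gamma(1) + c_0
  gamma(1) = phi_1 gamma(0) + c_1
Substituting the second into the first: gamma(0) (1 - phi_1^2) = c_0 + phi_1 c_1, so
  gamma(0) = (c_0 + phi_1 c_1) / (1 - phi_1^2) = (2.845488 + (-0.575)(0.333)) / (1 - (-0.575)^2) = 2.654013 / 0.669375 = 3.964912.
  gamma(1) = phi_1 gamma(0) + c_1 = (-0.575)(3.964912) + (0.333) = -1.946824.
Therefore gamma(1) = -1.9468 (to 4 decimal places).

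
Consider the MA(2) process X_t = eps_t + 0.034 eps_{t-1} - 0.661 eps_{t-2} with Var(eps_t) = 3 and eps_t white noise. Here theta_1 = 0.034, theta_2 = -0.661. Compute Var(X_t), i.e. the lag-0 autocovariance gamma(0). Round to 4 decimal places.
\gamma(0) = 4.3142

For an MA(q) process X_t = eps_t + sum_i theta_i eps_{t-i} with
Var(eps_t) = sigma^2, the variance is
  gamma(0) = sigma^2 * (1 + sum_i theta_i^2).
  sum_i theta_i^2 = (0.034)^2 + (-0.661)^2 = 0.001156 + 0.436921 = 0.438077.
  gamma(0) = 3 * (1 + 0.438077) = 3 * 1.438077 = 4.314231, which rounds to 4.3142.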